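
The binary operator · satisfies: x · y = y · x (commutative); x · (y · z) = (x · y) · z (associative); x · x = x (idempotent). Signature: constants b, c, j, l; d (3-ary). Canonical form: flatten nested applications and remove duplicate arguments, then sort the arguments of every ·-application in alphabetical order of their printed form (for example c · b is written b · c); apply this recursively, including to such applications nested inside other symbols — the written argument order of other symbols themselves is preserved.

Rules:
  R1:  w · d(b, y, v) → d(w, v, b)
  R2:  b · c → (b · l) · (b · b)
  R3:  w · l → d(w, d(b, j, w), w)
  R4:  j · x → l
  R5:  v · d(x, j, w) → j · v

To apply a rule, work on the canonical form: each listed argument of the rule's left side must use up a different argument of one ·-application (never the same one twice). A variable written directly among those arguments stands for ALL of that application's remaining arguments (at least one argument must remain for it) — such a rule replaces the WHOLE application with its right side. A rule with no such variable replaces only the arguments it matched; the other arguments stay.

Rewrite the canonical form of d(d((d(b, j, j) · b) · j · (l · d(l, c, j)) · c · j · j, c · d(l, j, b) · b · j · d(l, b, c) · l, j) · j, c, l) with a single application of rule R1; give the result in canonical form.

Canonical form:  d(d(b · c · d(b, j, j) · d(l, c, j) · j · l, b · c · d(l, b, c) · d(l, j, b) · j · l, j) · j, c, l)
R1 matches:  uses d(b, j, j);  v := j, w := b · c · d(l, c, j) · j · l, y := j
The extension variable absorbs all remaining arguments, so the whole application is rewritten.
Giving:  d(d(d(b · c · d(l, c, j) · j · l, j, b), b · c · d(l, b, c) · d(l, j, b) · j · l, j) · j, c, l)

Answer: d(d(d(b · c · d(l, c, j) · j · l, j, b), b · c · d(l, b, c) · d(l, j, b) · j · l, j) · j, c, l)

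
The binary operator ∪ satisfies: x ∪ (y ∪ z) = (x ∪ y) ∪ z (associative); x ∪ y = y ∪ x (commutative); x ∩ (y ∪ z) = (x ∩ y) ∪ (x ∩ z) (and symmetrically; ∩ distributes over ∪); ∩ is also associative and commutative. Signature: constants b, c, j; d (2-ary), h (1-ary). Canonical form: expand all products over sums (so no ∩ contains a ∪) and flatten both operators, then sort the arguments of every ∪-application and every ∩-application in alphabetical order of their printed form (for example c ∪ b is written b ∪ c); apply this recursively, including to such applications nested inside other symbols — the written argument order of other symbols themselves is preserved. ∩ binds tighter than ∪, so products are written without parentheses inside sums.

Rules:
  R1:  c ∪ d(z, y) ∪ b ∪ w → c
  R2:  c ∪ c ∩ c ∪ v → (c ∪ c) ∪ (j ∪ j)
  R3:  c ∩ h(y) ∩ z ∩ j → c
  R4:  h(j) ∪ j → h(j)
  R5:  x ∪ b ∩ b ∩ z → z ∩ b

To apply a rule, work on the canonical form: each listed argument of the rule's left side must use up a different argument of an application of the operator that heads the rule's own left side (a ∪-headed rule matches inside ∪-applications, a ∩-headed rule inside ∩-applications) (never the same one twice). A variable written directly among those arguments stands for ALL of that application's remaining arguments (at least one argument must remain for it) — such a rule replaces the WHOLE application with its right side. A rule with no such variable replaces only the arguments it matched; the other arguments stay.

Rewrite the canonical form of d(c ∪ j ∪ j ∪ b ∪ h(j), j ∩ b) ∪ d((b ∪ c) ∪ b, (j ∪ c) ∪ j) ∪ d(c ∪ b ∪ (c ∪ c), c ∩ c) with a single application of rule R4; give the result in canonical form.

Canonical form:  d(b ∪ b ∪ c, c ∪ j ∪ j) ∪ d(b ∪ c ∪ c ∪ c, c ∩ c) ∪ d(b ∪ c ∪ h(j) ∪ j ∪ j, b ∩ j)
Match R4:  consume h(j), j
Result:  d(b ∪ b ∪ c, c ∪ j ∪ j) ∪ d(b ∪ c ∪ c ∪ c, c ∩ c) ∪ d(b ∪ c ∪ h(j) ∪ j, b ∩ j)

Answer: d(b ∪ b ∪ c, c ∪ j ∪ j) ∪ d(b ∪ c ∪ c ∪ c, c ∩ c) ∪ d(b ∪ c ∪ h(j) ∪ j, b ∩ j)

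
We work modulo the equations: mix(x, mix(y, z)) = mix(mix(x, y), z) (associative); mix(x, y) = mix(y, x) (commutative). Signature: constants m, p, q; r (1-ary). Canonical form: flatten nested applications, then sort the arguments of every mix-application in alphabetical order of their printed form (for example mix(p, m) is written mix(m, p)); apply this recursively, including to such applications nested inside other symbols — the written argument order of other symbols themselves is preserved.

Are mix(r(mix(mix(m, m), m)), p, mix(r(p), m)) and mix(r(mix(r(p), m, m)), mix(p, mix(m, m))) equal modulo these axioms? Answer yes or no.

Left:  mix(r(mix(mix(m, m), m)), p, mix(r(p), m))
  Flatten:  mix(r(mix(mix(m, m), m)), p, r(p), m)
  Simplify inside:  r(mix(mix(m, m), m))  →  r(mix(m, m, m))
  Order the arguments:  mix(m, p, r(mix(m, m, m)), r(p))
Right:  mix(r(mix(r(p), m, m)), mix(p, mix(m, m)))
  Un-nest:  mix(r(mix(r(p), m, m)), p, m, m)
  Canonicalize subterm:  r(mix(r(p), m, m))  →  r(mix(m, m, r(p)))
  Sort:  mix(m, m, p, r(mix(m, m, r(p))))

Answer: no — mix(m, p, r(mix(m, m, m)), r(p)) vs mix(m, m, p, r(mix(m, m, r(p))))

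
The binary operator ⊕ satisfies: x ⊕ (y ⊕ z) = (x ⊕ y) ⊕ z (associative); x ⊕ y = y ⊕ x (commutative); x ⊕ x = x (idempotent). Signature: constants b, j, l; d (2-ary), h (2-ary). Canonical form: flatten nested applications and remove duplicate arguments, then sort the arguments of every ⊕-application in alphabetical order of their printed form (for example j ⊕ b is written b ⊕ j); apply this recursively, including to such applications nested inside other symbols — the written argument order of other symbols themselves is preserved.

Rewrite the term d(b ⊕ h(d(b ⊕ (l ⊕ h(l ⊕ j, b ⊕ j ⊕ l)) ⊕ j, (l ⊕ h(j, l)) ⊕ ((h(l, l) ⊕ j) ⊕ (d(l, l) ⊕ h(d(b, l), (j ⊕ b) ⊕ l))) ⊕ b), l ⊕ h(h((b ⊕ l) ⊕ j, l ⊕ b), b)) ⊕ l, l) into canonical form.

Answer: d(b ⊕ h(d(b ⊕ h(j ⊕ l, b ⊕ j ⊕ l) ⊕ j ⊕ l, b ⊕ d(l, l) ⊕ h(d(b, l), b ⊕ j ⊕ l) ⊕ h(j, l) ⊕ h(l, l) ⊕ j ⊕ l), h(h(b ⊕ j ⊕ l, b ⊕ l), b) ⊕ l) ⊕ l, l)

Derivation:
Work inside:  b ⊕ h(d(b ⊕ (l ⊕ h(l ⊕ j, b ⊕ j ⊕ l)) ⊕ j, (l ⊕ h(j, l)) ⊕ ((h(l, l) ⊕ j) ⊕ (d(l, l) ⊕ h(d(b, l), (j ⊕ b) ⊕ l))) ⊕ b), l ⊕ h(h((b ⊕ l) ⊕ j, l ⊕ b), b)) ⊕ l
Simplify inside:  h(d(b ⊕ (l ⊕ h(l ⊕ j, b ⊕ j ⊕ l)) ⊕ j, (l ⊕ h(j, l)) ⊕ ((h(l, l) ⊕ j) ⊕ (d(l, l) ⊕ h(d(b, l), (j ⊕ b) ⊕ l))) ⊕ b), l ⊕ h(h((b ⊕ l) ⊕ j, l ⊕ b), b))  →  h(d(b ⊕ h(j ⊕ l, b ⊕ j ⊕ l) ⊕ j ⊕ l, b ⊕ d(l, l) ⊕ h(d(b, l), b ⊕ j ⊕ l) ⊕ h(j, l) ⊕ h(l, l) ⊕ j ⊕ l), h(h(b ⊕ j ⊕ l, b ⊕ l), b) ⊕ l)
Sort arguments:  b ⊕ h(d(b ⊕ h(j ⊕ l, b ⊕ j ⊕ l) ⊕ j ⊕ l, b ⊕ d(l, l) ⊕ h(d(b, l), b ⊕ j ⊕ l) ⊕ h(j, l) ⊕ h(l, l) ⊕ j ⊕ l), h(h(b ⊕ j ⊕ l, b ⊕ l), b) ⊕ l) ⊕ l
Reassemble:  d(b ⊕ h(d(b ⊕ h(j ⊕ l, b ⊕ j ⊕ l) ⊕ j ⊕ l, b ⊕ d(l, l) ⊕ h(d(b, l), b ⊕ j ⊕ l) ⊕ h(j, l) ⊕ h(l, l) ⊕ j ⊕ l), h(h(b ⊕ j ⊕ l, b ⊕ l), b) ⊕ l) ⊕ l, l)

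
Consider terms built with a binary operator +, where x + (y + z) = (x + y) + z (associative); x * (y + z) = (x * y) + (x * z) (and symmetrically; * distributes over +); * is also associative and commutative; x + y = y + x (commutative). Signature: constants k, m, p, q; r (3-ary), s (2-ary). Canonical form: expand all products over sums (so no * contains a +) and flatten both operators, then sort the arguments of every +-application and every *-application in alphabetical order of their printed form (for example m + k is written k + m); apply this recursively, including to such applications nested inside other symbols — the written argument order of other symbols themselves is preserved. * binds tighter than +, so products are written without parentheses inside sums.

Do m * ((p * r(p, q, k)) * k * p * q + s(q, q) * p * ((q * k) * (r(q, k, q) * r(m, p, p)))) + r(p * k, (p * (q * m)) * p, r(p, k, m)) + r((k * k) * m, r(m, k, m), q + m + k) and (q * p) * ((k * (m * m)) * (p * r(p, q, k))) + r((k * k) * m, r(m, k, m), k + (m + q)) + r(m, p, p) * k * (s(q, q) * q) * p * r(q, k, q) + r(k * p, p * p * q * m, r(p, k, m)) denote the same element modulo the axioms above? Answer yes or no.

Answer: no — k * m * p * p * q * r(p, q, k) + k * m * p * q * r(m, p, p) * r(q, k, q) * s(q, q) + r(k * k * m, r(m, k, m), k + m + q) + r(k * p, m * p * p * q, r(p, k, m)) vs k * m * m * p * p * q * r(p, q, k) + k * p * q * r(m, p, p) * r(q, k, q) * s(q, q) + r(k * k * m, r(m, k, m), k + m + q) + r(k * p, m * p * p * q, r(p, k, m))

Derivation:
Left:  m * ((p * r(p, q, k)) * k * p * q + s(q, q) * p * ((q * k) * (r(q, k, q) * r(m, p, p)))) + r(p * k, (p * (q * m)) * p, r(p, k, m)) + r((k * k) * m, r(m, k, m), q + m + k)
  Expand products over sums:  k * m * p * p * q * r(p, q, k) + k * m * p * q * r(m, p, p) * r(q, k, q) * s(q, q) + r(k * p, m * p * p * q, r(p, k, m)) + r(k * k * m, r(m, k, m), k + m + q)
  Sort:  k * m * p * p * q * r(p, q, k) + k * m * p * q * r(m, p, p) * r(q, k, q) * s(q, q) + r(k * k * m, r(m, k, m), k + m + q) + r(k * p, m * p * p * q, r(p, k, m))
Right:  (q * p) * ((k * (m * m)) * (p * r(p, q, k))) + r((k * k) * m, r(m, k, m), k + (m + q)) + r(m, p, p) * k * (s(q, q) * q) * p * r(q, k, q) + r(k * p, p * p * q * m, r(p, k, m))
  Merge nested applications:  k * m * m * p * p * q * r(p, q, k) + r(k * k * m, r(m, k, m), k + m + q) + k * p * q * r(m, p, p) * r(q, k, q) * s(q, q) + r(k * p, m * p * p * q, r(p, k, m))
  Sort:  k * m * m * p * p * q * r(p, q, k) + k * p * q * r(m, p, p) * r(q, k, q) * s(q, q) + r(k * k * m, r(m, k, m), k + m + q) + r(k * p, m * p * p * q, r(p, k, m))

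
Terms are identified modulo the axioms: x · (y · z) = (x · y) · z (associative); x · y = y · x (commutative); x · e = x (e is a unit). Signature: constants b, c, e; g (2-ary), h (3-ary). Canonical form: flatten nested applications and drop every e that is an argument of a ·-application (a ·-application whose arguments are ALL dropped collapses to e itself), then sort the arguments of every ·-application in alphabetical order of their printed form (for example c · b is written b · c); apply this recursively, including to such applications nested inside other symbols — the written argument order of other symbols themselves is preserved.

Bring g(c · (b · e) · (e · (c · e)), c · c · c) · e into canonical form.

Simplify inside:  g(c · (b · e) · (e · (c · e)), c · c · c)  →  g(b · c · c, c · c · c)
Units out:  drop e
Sort:  g(b · c · c, c · c · c)

Answer: g(b · c · c, c · c · c)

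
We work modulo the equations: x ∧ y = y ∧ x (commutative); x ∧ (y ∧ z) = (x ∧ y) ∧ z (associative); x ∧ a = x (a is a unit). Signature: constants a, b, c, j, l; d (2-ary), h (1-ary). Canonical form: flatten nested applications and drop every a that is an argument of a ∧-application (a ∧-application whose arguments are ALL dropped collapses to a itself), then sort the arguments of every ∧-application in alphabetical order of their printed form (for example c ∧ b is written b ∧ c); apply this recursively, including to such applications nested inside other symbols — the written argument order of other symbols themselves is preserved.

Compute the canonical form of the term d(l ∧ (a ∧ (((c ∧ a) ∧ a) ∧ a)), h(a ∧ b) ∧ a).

Answer: d(c ∧ l, h(b))

Derivation:
Work inside:  l ∧ (a ∧ (((c ∧ a) ∧ a) ∧ a))
Un-nest:  l ∧ a ∧ c ∧ a ∧ a ∧ a
Unit:  drop a (×4)
Sort:  c ∧ l
Reassemble:  d(c ∧ l, h(b))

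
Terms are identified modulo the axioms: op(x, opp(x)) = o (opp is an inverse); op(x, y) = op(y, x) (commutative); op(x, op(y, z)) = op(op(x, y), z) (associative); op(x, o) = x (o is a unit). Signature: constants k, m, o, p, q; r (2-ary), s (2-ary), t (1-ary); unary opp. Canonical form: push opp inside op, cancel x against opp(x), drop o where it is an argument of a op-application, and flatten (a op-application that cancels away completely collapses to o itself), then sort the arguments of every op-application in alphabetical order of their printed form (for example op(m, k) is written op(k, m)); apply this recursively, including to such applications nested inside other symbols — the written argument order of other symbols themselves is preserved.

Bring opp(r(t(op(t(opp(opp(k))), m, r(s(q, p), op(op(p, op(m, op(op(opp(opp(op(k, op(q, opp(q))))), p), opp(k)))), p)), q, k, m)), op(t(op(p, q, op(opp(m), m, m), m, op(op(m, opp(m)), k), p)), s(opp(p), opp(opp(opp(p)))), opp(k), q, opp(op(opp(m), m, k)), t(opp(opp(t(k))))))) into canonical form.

Answer: opp(r(t(op(k, m, m, q, r(s(q, p), op(m, p, p, p)), t(k))), op(opp(k), opp(k), q, s(opp(p), opp(p)), t(op(k, m, m, p, p, q)), t(t(k)))))

Derivation:
Push opp inside:  distribute opp over op and collapse double opp
Collect:  opp(r(t(op(k, m, m, q, r(s(q, p), op(m, p, p, p)), t(k))), op(opp(k), opp(k), q, s(opp(p), opp(p)), t(op(k, m, m, p, p, q)), t(t(k)))))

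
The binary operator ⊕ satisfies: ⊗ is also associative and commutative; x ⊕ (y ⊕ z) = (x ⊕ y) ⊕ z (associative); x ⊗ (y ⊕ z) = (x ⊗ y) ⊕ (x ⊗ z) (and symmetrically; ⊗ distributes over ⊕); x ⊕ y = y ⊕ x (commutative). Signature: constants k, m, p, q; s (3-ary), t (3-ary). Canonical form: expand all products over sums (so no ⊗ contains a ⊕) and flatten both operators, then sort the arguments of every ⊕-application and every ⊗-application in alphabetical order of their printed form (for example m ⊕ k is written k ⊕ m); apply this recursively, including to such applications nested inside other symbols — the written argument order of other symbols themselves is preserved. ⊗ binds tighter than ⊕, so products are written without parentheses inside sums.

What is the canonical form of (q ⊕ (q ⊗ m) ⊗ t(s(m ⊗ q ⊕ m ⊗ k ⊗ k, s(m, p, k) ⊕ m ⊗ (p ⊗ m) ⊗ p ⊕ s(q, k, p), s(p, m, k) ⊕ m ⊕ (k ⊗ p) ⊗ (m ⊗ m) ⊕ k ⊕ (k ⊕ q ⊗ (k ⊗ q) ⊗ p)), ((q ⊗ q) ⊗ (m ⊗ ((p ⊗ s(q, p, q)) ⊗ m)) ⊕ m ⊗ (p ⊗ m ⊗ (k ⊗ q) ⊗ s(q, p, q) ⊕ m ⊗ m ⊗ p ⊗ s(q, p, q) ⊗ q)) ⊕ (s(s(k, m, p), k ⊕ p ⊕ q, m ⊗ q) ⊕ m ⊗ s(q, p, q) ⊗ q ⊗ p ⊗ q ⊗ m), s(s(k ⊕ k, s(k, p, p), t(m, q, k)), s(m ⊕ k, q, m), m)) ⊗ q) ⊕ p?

Answer: m ⊗ q ⊗ q ⊗ t(s(k ⊗ k ⊗ m ⊕ m ⊗ q, m ⊗ m ⊗ p ⊗ p ⊕ s(m, p, k) ⊕ s(q, k, p), k ⊕ k ⊕ k ⊗ m ⊗ m ⊗ p ⊕ k ⊗ p ⊗ q ⊗ q ⊕ m ⊕ s(p, m, k)), k ⊗ m ⊗ m ⊗ p ⊗ q ⊗ s(q, p, q) ⊕ m ⊗ m ⊗ m ⊗ p ⊗ q ⊗ s(q, p, q) ⊕ m ⊗ m ⊗ p ⊗ q ⊗ q ⊗ s(q, p, q) ⊕ m ⊗ m ⊗ p ⊗ q ⊗ q ⊗ s(q, p, q) ⊕ s(s(k, m, p), k ⊕ p ⊕ q, m ⊗ q), s(s(k ⊕ k, s(k, p, p), t(m, q, k)), s(k ⊕ m, q, m), m)) ⊕ p ⊕ q

Derivation:
Distribute:  q ⊕ m ⊗ q ⊗ q ⊗ t(s(k ⊗ k ⊗ m ⊕ m ⊗ q, m ⊗ m ⊗ p ⊗ p ⊕ s(m, p, k) ⊕ s(q, k, p), k ⊕ k ⊕ k ⊗ m ⊗ m ⊗ p ⊕ k ⊗ p ⊗ q ⊗ q ⊕ m ⊕ s(p, m, k)), k ⊗ m ⊗ m ⊗ p ⊗ q ⊗ s(q, p, q) ⊕ m ⊗ m ⊗ m ⊗ p ⊗ q ⊗ s(q, p, q) ⊕ m ⊗ m ⊗ p ⊗ q ⊗ q ⊗ s(q, p, q) ⊕ m ⊗ m ⊗ p ⊗ q ⊗ q ⊗ s(q, p, q) ⊕ s(s(k, m, p), k ⊕ p ⊕ q, m ⊗ q), s(s(k ⊕ k, s(k, p, p), t(m, q, k)), s(k ⊕ m, q, m), m)) ⊕ p
Sort arguments:  m ⊗ q ⊗ q ⊗ t(s(k ⊗ k ⊗ m ⊕ m ⊗ q, m ⊗ m ⊗ p ⊗ p ⊕ s(m, p, k) ⊕ s(q, k, p), k ⊕ k ⊕ k ⊗ m ⊗ m ⊗ p ⊕ k ⊗ p ⊗ q ⊗ q ⊕ m ⊕ s(p, m, k)), k ⊗ m ⊗ m ⊗ p ⊗ q ⊗ s(q, p, q) ⊕ m ⊗ m ⊗ m ⊗ p ⊗ q ⊗ s(q, p, q) ⊕ m ⊗ m ⊗ p ⊗ q ⊗ q ⊗ s(q, p, q) ⊕ m ⊗ m ⊗ p ⊗ q ⊗ q ⊗ s(q, p, q) ⊕ s(s(k, m, p), k ⊕ p ⊕ q, m ⊗ q), s(s(k ⊕ k, s(k, p, p), t(m, q, k)), s(k ⊕ m, q, m), m)) ⊕ p ⊕ q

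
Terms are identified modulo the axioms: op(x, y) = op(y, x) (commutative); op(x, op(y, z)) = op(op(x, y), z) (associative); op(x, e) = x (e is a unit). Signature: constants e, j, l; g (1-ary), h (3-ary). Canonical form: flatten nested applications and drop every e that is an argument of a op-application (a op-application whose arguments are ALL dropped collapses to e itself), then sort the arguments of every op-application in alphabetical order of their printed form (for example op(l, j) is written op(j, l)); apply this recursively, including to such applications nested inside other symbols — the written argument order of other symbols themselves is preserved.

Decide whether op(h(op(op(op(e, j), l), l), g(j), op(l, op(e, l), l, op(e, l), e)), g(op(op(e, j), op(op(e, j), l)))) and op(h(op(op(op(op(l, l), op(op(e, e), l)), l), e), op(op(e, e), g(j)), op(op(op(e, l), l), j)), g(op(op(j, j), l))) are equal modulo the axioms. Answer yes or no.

Left:  op(h(op(op(op(e, j), l), l), g(j), op(l, op(e, l), l, op(e, l), e)), g(op(op(e, j), op(op(e, j), l))))
  Simplify inside:  h(op(op(op(e, j), l), l), g(j), op(l, op(e, l), l, op(e, l), e))  →  h(op(j, l, l), g(j), op(l, l, l, l))
  Simplify inside:  g(op(op(e, j), op(op(e, j), l)))  →  g(op(j, j, l))
  Sort:  op(g(op(j, j, l)), h(op(j, l, l), g(j), op(l, l, l, l)))
Right:  op(h(op(op(op(op(l, l), op(op(e, e), l)), l), e), op(op(e, e), g(j)), op(op(op(e, l), l), j)), g(op(op(j, j), l)))
  Simplify inside:  h(op(op(op(op(l, l), op(op(e, e), l)), l), e), op(op(e, e), g(j)), op(op(op(e, l), l), j))  →  h(op(l, l, l, l), g(j), op(j, l, l))
  Simplify inside:  g(op(op(j, j), l))  →  g(op(j, j, l))
  Sort arguments:  op(g(op(j, j, l)), h(op(l, l, l, l), g(j), op(j, l, l)))

Answer: no — op(g(op(j, j, l)), h(op(j, l, l), g(j), op(l, l, l, l))) vs op(g(op(j, j, l)), h(op(l, l, l, l), g(j), op(j, l, l)))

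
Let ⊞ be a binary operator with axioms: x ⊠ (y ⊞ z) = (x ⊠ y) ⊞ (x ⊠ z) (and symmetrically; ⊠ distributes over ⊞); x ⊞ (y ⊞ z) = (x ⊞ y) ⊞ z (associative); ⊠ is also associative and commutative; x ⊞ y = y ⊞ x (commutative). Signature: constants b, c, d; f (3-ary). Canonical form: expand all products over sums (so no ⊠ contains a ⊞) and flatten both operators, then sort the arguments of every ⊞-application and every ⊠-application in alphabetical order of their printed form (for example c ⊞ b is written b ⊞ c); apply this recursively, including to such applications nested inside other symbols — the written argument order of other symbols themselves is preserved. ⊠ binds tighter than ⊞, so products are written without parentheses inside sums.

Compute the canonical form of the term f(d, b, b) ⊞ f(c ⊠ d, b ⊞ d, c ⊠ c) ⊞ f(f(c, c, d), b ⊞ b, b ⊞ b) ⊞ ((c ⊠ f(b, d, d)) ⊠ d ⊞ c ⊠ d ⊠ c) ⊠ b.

Expand products over sums:  f(d, b, b) ⊞ f(c ⊠ d, b ⊞ d, c ⊠ c) ⊞ f(f(c, c, d), b ⊞ b, b ⊞ b) ⊞ b ⊠ c ⊠ d ⊠ f(b, d, d) ⊞ b ⊠ c ⊠ c ⊠ d
Sort:  b ⊠ c ⊠ c ⊠ d ⊞ b ⊠ c ⊠ d ⊠ f(b, d, d) ⊞ f(c ⊠ d, b ⊞ d, c ⊠ c) ⊞ f(d, b, b) ⊞ f(f(c, c, d), b ⊞ b, b ⊞ b)

Answer: b ⊠ c ⊠ c ⊠ d ⊞ b ⊠ c ⊠ d ⊠ f(b, d, d) ⊞ f(c ⊠ d, b ⊞ d, c ⊠ c) ⊞ f(d, b, b) ⊞ f(f(c, c, d), b ⊞ b, b ⊞ b)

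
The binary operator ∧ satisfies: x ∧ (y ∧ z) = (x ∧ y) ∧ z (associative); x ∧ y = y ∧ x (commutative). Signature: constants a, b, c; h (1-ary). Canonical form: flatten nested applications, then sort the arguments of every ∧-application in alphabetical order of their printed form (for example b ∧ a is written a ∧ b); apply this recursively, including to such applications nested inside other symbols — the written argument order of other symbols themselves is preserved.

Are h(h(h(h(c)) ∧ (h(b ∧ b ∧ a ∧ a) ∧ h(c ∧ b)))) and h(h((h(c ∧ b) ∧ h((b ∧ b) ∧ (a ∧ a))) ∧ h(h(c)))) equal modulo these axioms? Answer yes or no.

Answer: yes — both canonical forms are h(h(h(a ∧ a ∧ b ∧ b) ∧ h(b ∧ c) ∧ h(h(c))))

Derivation:
Left:  h(h(h(h(c)) ∧ (h(b ∧ b ∧ a ∧ a) ∧ h(c ∧ b))))
  Work inside:  h(h(c)) ∧ (h(b ∧ b ∧ a ∧ a) ∧ h(c ∧ b))
  Un-nest:  h(h(c)) ∧ h(b ∧ b ∧ a ∧ a) ∧ h(c ∧ b)
  Inside:  h(b ∧ b ∧ a ∧ a)  →  h(a ∧ a ∧ b ∧ b)
  Inside:  h(c ∧ b)  →  h(b ∧ c)
  Order the arguments:  h(a ∧ a ∧ b ∧ b) ∧ h(b ∧ c) ∧ h(h(c))
  Reassemble:  h(h(h(a ∧ a ∧ b ∧ b) ∧ h(b ∧ c) ∧ h(h(c))))
Right:  h(h((h(c ∧ b) ∧ h((b ∧ b) ∧ (a ∧ a))) ∧ h(h(c))))
  Descend into:  (h(c ∧ b) ∧ h((b ∧ b) ∧ (a ∧ a))) ∧ h(h(c))
  Merge nested applications:  h(c ∧ b) ∧ h((b ∧ b) ∧ (a ∧ a)) ∧ h(h(c))
  Canonicalize subterm:  h(c ∧ b)  →  h(b ∧ c)
  Simplify inside:  h((b ∧ b) ∧ (a ∧ a))  →  h(a ∧ a ∧ b ∧ b)
  Sort arguments:  h(a ∧ a ∧ b ∧ b) ∧ h(b ∧ c) ∧ h(h(c))
  Rebuild:  h(h(h(a ∧ a ∧ b ∧ b) ∧ h(b ∧ c) ∧ h(h(c))))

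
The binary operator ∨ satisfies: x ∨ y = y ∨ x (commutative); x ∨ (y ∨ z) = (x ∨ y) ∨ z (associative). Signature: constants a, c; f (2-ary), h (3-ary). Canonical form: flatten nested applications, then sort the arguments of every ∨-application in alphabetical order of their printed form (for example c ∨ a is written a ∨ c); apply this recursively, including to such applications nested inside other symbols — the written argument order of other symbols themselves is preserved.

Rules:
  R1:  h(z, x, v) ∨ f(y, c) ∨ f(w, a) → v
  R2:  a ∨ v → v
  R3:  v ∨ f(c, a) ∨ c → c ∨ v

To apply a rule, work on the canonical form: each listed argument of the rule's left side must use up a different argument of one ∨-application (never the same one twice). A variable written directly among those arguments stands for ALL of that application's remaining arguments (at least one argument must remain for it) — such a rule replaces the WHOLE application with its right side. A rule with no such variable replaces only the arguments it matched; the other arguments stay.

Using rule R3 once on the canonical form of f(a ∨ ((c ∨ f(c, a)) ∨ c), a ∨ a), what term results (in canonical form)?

Canonical form:  f(a ∨ c ∨ c ∨ f(c, a), a ∨ a)
Match R3:  consume c, f(c, a);  v := a ∨ c
The extension variable absorbs all remaining arguments, so the whole application is rewritten.
Giving:  f(a ∨ c ∨ c, a ∨ a)

Answer: f(a ∨ c ∨ c, a ∨ a)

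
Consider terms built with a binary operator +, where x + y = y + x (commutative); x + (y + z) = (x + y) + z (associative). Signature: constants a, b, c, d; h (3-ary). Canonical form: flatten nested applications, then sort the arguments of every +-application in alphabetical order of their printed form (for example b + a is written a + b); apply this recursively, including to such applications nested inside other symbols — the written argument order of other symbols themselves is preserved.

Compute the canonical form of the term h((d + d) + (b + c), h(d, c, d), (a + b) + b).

Answer: h(b + c + d + d, h(d, c, d), a + b + b)

Derivation:
Work inside:  (d + d) + (b + c)
Merge nested applications:  d + d + b + c
Sort arguments:  b + c + d + d
Put back:  h(b + c + d + d, h(d, c, d), a + b + b)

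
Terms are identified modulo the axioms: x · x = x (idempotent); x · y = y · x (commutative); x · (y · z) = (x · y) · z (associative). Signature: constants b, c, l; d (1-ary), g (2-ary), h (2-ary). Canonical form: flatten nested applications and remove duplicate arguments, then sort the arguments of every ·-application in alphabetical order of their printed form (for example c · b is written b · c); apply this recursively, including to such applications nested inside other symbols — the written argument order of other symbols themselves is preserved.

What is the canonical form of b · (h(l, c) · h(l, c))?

Merge nested applications:  b · h(l, c) · h(l, c)
Deduplicate:  drop duplicate h(l, c)
Sort arguments:  b · h(l, c)

Answer: b · h(l, c)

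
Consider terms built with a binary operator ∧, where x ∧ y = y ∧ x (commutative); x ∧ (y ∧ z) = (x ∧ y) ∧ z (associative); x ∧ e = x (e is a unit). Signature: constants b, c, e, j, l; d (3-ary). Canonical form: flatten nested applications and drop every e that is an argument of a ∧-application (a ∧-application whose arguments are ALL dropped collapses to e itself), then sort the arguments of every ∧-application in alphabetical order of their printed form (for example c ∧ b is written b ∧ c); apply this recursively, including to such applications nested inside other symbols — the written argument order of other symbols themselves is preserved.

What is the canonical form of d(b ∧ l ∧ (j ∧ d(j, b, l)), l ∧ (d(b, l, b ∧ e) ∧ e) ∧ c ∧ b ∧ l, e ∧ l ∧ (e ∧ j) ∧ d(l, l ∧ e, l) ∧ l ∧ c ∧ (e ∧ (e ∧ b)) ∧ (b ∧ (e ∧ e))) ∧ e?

Inside:  d(b ∧ l ∧ (j ∧ d(j, b, l)), l ∧ (d(b, l, b ∧ e) ∧ e) ∧ c ∧ b ∧ l, e ∧ l ∧ (e ∧ j) ∧ d(l, l ∧ e, l) ∧ l ∧ c ∧ (e ∧ (e ∧ b)) ∧ (b ∧ (e ∧ e)))  →  d(b ∧ d(j, b, l) ∧ j ∧ l, b ∧ c ∧ d(b, l, b) ∧ l ∧ l, b ∧ b ∧ c ∧ d(l, l, l) ∧ j ∧ l ∧ l)
Drop the unit:  drop e
Sort arguments:  d(b ∧ d(j, b, l) ∧ j ∧ l, b ∧ c ∧ d(b, l, b) ∧ l ∧ l, b ∧ b ∧ c ∧ d(l, l, l) ∧ j ∧ l ∧ l)

Answer: d(b ∧ d(j, b, l) ∧ j ∧ l, b ∧ c ∧ d(b, l, b) ∧ l ∧ l, b ∧ b ∧ c ∧ d(l, l, l) ∧ j ∧ l ∧ l)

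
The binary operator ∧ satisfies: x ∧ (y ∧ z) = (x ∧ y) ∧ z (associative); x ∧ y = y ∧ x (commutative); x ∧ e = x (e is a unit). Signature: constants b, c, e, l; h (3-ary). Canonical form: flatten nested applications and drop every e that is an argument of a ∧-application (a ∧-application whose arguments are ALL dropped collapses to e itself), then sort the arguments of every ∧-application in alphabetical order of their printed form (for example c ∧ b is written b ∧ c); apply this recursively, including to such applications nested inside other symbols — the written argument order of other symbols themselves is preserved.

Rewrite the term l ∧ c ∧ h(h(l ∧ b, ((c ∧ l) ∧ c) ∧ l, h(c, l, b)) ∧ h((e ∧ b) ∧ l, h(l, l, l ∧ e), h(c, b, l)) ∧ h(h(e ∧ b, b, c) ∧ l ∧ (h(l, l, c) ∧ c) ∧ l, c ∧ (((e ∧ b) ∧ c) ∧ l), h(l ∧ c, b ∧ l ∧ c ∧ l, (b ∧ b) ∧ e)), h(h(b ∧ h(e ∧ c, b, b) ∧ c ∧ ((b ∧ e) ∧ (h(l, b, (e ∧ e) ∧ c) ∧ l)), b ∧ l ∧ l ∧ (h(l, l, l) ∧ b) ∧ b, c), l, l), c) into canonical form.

Canonicalize subterm:  h(h(l ∧ b, ((c ∧ l) ∧ c) ∧ l, h(c, l, b)) ∧ h((e ∧ b) ∧ l, h(l, l, l ∧ e), h(c, b, l)) ∧ h(h(e ∧ b, b, c) ∧ l ∧ (h(l, l, c) ∧ c) ∧ l, c ∧ (((e ∧ b) ∧ c) ∧ l), h(l ∧ c, b ∧ l ∧ c ∧ l, (b ∧ b) ∧ e)), h(h(b ∧ h(e ∧ c, b, b) ∧ c ∧ ((b ∧ e) ∧ (h(l, b, (e ∧ e) ∧ c) ∧ l)), b ∧ l ∧ l ∧ (h(l, l, l) ∧ b) ∧ b, c), l, l), c)  →  h(h(b ∧ l, c ∧ c ∧ l ∧ l, h(c, l, b)) ∧ h(b ∧ l, h(l, l, l), h(c, b, l)) ∧ h(c ∧ h(b, b, c) ∧ h(l, l, c) ∧ l ∧ l, b ∧ c ∧ c ∧ l, h(c ∧ l, b ∧ c ∧ l ∧ l, b ∧ b)), h(h(b ∧ b ∧ c ∧ h(c, b, b) ∧ h(l, b, c) ∧ l, b ∧ b ∧ b ∧ h(l, l, l) ∧ l ∧ l, c), l, l), c)
Order the arguments:  c ∧ h(h(b ∧ l, c ∧ c ∧ l ∧ l, h(c, l, b)) ∧ h(b ∧ l, h(l, l, l), h(c, b, l)) ∧ h(c ∧ h(b, b, c) ∧ h(l, l, c) ∧ l ∧ l, b ∧ c ∧ c ∧ l, h(c ∧ l, b ∧ c ∧ l ∧ l, b ∧ b)), h(h(b ∧ b ∧ c ∧ h(c, b, b) ∧ h(l, b, c) ∧ l, b ∧ b ∧ b ∧ h(l, l, l) ∧ l ∧ l, c), l, l), c) ∧ l

Answer: c ∧ h(h(b ∧ l, c ∧ c ∧ l ∧ l, h(c, l, b)) ∧ h(b ∧ l, h(l, l, l), h(c, b, l)) ∧ h(c ∧ h(b, b, c) ∧ h(l, l, c) ∧ l ∧ l, b ∧ c ∧ c ∧ l, h(c ∧ l, b ∧ c ∧ l ∧ l, b ∧ b)), h(h(b ∧ b ∧ c ∧ h(c, b, b) ∧ h(l, b, c) ∧ l, b ∧ b ∧ b ∧ h(l, l, l) ∧ l ∧ l, c), l, l), c) ∧ l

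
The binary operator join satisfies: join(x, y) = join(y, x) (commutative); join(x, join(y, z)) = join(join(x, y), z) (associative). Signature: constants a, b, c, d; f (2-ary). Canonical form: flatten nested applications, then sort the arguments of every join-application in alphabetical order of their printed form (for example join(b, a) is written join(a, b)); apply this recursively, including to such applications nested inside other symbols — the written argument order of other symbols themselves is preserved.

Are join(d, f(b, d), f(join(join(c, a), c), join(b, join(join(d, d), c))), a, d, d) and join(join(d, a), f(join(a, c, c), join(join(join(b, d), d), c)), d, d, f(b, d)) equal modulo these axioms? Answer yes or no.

Left:  join(d, f(b, d), f(join(join(c, a), c), join(b, join(join(d, d), c))), a, d, d)
  Inside:  f(join(join(c, a), c), join(b, join(join(d, d), c)))  →  f(join(a, c, c), join(b, c, d, d))
  Order the arguments:  join(a, d, d, d, f(b, d), f(join(a, c, c), join(b, c, d, d)))
Right:  join(join(d, a), f(join(a, c, c), join(join(join(b, d), d), c)), d, d, f(b, d))
  Merge nested applications:  join(d, a, f(join(a, c, c), join(join(join(b, d), d), c)), d, d, f(b, d))
  Inside:  f(join(a, c, c), join(join(join(b, d), d), c))  →  f(join(a, c, c), join(b, c, d, d))
  Sort arguments:  join(a, d, d, d, f(b, d), f(join(a, c, c), join(b, c, d, d)))

Answer: yes — both canonical forms are join(a, d, d, d, f(b, d), f(join(a, c, c), join(b, c, d, d)))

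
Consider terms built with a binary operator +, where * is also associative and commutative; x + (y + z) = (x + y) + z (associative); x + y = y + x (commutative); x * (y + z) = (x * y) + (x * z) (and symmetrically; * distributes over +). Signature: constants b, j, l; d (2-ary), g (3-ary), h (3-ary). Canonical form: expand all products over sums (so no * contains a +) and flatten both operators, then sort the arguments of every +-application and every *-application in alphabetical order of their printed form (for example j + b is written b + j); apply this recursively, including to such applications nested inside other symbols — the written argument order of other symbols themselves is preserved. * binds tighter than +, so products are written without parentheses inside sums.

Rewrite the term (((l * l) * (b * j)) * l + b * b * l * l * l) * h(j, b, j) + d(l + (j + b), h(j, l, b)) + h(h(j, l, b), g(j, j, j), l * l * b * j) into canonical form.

Expand products over sums:  b * h(j, b, j) * j * l * l * l + b * b * h(j, b, j) * l * l * l + d(b + j + l, h(j, l, b)) + h(h(j, l, b), g(j, j, j), b * j * l * l)
Sort:  b * b * h(j, b, j) * l * l * l + b * h(j, b, j) * j * l * l * l + d(b + j + l, h(j, l, b)) + h(h(j, l, b), g(j, j, j), b * j * l * l)

Answer: b * b * h(j, b, j) * l * l * l + b * h(j, b, j) * j * l * l * l + d(b + j + l, h(j, l, b)) + h(h(j, l, b), g(j, j, j), b * j * l * l)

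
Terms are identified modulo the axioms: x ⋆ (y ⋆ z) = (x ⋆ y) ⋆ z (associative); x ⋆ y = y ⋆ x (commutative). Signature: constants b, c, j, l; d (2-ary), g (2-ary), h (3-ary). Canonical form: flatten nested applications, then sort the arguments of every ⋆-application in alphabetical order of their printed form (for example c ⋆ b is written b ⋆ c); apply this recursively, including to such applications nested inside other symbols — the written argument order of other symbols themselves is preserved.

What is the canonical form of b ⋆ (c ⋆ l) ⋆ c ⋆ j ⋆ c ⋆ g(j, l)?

Answer: b ⋆ c ⋆ c ⋆ c ⋆ g(j, l) ⋆ j ⋆ l

Derivation:
Merge nested applications:  b ⋆ c ⋆ l ⋆ c ⋆ j ⋆ c ⋆ g(j, l)
Order the arguments:  b ⋆ c ⋆ c ⋆ c ⋆ g(j, l) ⋆ j ⋆ l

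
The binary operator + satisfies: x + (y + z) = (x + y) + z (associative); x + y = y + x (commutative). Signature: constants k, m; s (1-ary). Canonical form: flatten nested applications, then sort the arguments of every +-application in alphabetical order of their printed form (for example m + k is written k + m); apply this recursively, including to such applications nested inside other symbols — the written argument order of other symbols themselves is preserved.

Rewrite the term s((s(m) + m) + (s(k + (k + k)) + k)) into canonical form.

Answer: s(k + m + s(k + k + k) + s(m))

Derivation:
Work inside:  (s(m) + m) + (s(k + (k + k)) + k)
Merge nested applications:  s(m) + m + s(k + (k + k)) + k
Inside:  s(k + (k + k))  →  s(k + k + k)
Sort:  k + m + s(k + k + k) + s(m)
Rebuild:  s(k + m + s(k + k + k) + s(m))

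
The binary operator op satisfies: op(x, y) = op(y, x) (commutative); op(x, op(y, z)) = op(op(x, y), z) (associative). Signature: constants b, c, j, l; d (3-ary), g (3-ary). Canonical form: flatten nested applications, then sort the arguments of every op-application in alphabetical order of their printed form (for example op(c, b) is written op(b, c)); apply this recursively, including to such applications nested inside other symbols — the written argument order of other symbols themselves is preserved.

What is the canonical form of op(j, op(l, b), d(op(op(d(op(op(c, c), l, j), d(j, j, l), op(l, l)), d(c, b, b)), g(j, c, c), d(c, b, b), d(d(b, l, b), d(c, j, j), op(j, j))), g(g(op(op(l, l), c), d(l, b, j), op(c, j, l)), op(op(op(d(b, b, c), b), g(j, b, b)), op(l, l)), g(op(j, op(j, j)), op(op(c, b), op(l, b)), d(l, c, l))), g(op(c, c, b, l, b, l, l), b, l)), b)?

Flatten:  op(j, l, b, d(op(op(d(op(op(c, c), l, j), d(j, j, l), op(l, l)), d(c, b, b)), g(j, c, c), d(c, b, b), d(d(b, l, b), d(c, j, j), op(j, j))), g(g(op(op(l, l), c), d(l, b, j), op(c, j, l)), op(op(op(d(b, b, c), b), g(j, b, b)), op(l, l)), g(op(j, op(j, j)), op(op(c, b), op(l, b)), d(l, c, l))), g(op(c, c, b, l, b, l, l), b, l)), b)
Canonicalize subterm:  d(op(op(d(op(op(c, c), l, j), d(j, j, l), op(l, l)), d(c, b, b)), g(j, c, c), d(c, b, b), d(d(b, l, b), d(c, j, j), op(j, j))), g(g(op(op(l, l), c), d(l, b, j), op(c, j, l)), op(op(op(d(b, b, c), b), g(j, b, b)), op(l, l)), g(op(j, op(j, j)), op(op(c, b), op(l, b)), d(l, c, l))), g(op(c, c, b, l, b, l, l), b, l))  →  d(op(d(c, b, b), d(c, b, b), d(d(b, l, b), d(c, j, j), op(j, j)), d(op(c, c, j, l), d(j, j, l), op(l, l)), g(j, c, c)), g(g(op(c, l, l), d(l, b, j), op(c, j, l)), op(b, d(b, b, c), g(j, b, b), l, l), g(op(j, j, j), op(b, b, c, l), d(l, c, l))), g(op(b, b, c, c, l, l, l), b, l))
Sort:  op(b, b, d(op(d(c, b, b), d(c, b, b), d(d(b, l, b), d(c, j, j), op(j, j)), d(op(c, c, j, l), d(j, j, l), op(l, l)), g(j, c, c)), g(g(op(c, l, l), d(l, b, j), op(c, j, l)), op(b, d(b, b, c), g(j, b, b), l, l), g(op(j, j, j), op(b, b, c, l), d(l, c, l))), g(op(b, b, c, c, l, l, l), b, l)), j, l)

Answer: op(b, b, d(op(d(c, b, b), d(c, b, b), d(d(b, l, b), d(c, j, j), op(j, j)), d(op(c, c, j, l), d(j, j, l), op(l, l)), g(j, c, c)), g(g(op(c, l, l), d(l, b, j), op(c, j, l)), op(b, d(b, b, c), g(j, b, b), l, l), g(op(j, j, j), op(b, b, c, l), d(l, c, l))), g(op(b, b, c, c, l, l, l), b, l)), j, l)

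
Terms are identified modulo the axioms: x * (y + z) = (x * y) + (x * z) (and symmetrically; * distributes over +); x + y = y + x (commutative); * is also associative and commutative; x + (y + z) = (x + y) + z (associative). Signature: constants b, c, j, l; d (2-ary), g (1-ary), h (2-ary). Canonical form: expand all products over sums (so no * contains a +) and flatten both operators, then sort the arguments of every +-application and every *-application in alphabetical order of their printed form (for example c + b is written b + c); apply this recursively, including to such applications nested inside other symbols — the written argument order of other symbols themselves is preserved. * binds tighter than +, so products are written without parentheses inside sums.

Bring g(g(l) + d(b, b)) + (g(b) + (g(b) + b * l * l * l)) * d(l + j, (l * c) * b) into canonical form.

Answer: b * d(j + l, b * c * l) * l * l * l + d(j + l, b * c * l) * g(b) + d(j + l, b * c * l) * g(b) + g(d(b, b) + g(l))

Derivation:
Expand:  g(d(b, b) + g(l)) + d(j + l, b * c * l) * g(b) + d(j + l, b * c * l) * g(b) + b * d(j + l, b * c * l) * l * l * l
Sort:  b * d(j + l, b * c * l) * l * l * l + d(j + l, b * c * l) * g(b) + d(j + l, b * c * l) * g(b) + g(d(b, b) + g(l))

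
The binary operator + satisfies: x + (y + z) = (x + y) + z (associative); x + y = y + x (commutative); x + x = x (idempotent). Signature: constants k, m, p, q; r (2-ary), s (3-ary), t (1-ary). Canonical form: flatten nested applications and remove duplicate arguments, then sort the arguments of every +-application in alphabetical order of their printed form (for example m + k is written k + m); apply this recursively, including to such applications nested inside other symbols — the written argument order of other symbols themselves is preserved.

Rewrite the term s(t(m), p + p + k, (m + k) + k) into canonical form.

Descend into:  (m + k) + k
Flatten:  m + k + k
Idempotence:  drop duplicate k
Sort:  k + m
Rebuild:  s(t(m), k + p, k + m)

Answer: s(t(m), k + p, k + m)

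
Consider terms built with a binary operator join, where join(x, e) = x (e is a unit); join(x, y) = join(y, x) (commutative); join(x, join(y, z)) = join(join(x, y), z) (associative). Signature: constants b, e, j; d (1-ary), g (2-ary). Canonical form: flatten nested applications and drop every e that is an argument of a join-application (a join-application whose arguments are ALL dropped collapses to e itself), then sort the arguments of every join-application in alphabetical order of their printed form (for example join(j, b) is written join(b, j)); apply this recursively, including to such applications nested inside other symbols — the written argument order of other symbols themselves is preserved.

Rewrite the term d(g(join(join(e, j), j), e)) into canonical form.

Descend into:  join(join(e, j), j)
Flatten:  join(e, j, j)
Units out:  drop e
Sort:  join(j, j)
Put back:  d(g(join(j, j), e))

Answer: d(g(join(j, j), e))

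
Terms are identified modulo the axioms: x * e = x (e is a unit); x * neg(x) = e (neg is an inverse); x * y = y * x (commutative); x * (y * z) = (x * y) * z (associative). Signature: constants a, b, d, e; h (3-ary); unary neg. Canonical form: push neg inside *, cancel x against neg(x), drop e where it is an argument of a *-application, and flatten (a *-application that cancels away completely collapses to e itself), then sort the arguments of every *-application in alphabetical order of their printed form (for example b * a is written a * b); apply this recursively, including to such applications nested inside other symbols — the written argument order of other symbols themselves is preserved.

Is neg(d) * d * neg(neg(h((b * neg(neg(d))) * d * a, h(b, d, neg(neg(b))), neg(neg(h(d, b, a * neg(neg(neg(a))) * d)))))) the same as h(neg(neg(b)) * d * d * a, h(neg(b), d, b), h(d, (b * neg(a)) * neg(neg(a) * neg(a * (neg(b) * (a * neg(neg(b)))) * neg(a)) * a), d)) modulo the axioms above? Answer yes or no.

Answer: no — h(a * b * d * d, h(b, d, b), h(d, b, d)) vs h(a * b * d * d, h(neg(b), d, b), h(d, b, d))

Derivation:
Left:  neg(d) * d * neg(neg(h((b * neg(neg(d))) * d * a, h(b, d, neg(neg(b))), neg(neg(h(d, b, a * neg(neg(neg(a))) * d))))))
  Push neg inside:  distribute neg over * and collapse double neg
  Inverses cancel:  d cancels
  Collect:  h(a * b * d * d, h(b, d, b), h(d, b, d))
Right:  h(neg(neg(b)) * d * d * a, h(neg(b), d, b), h(d, (b * neg(a)) * neg(neg(a) * neg(a * (neg(b) * (a * neg(neg(b)))) * neg(a)) * a), d))
  Focus inside:  (b * neg(a)) * neg(neg(a) * neg(a * (neg(b) * (a * neg(neg(b)))) * neg(a)) * a)
  Push neg inside:  distribute neg over * and collapse double neg
  Cancel:  a cancels
  Collect:  b
  Rebuild:  h(a * b * d * d, h(neg(b), d, b), h(d, b, d))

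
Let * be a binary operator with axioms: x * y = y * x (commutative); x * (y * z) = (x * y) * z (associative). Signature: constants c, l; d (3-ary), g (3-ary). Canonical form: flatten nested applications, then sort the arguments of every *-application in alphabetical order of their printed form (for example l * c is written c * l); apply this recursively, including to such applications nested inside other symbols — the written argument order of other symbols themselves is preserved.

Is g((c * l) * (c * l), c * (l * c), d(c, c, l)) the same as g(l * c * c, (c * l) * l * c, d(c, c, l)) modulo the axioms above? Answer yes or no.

Answer: no — g(c * c * l * l, c * c * l, d(c, c, l)) vs g(c * c * l, c * c * l * l, d(c, c, l))

Derivation:
Left:  g((c * l) * (c * l), c * (l * c), d(c, c, l))
  Descend into:  (c * l) * (c * l)
  Un-nest:  c * l * c * l
  Sort arguments:  c * c * l * l
  Rebuild:  g(c * c * l * l, c * c * l, d(c, c, l))
Right:  g(l * c * c, (c * l) * l * c, d(c, c, l))
  Descend into:  (c * l) * l * c
  Un-nest:  c * l * l * c
  Sort:  c * c * l * l
  Reassemble:  g(c * c * l, c * c * l * l, d(c, c, l))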